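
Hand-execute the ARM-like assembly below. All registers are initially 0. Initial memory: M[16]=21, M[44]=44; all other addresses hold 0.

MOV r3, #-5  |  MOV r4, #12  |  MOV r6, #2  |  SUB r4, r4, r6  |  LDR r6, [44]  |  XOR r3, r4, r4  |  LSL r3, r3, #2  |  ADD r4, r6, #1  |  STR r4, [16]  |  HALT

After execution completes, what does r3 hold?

MOV r3, #-5 → r3=-5
MOV r4, #12 → r4=12
MOV r6, #2 → r6=2
SUB r4, r4, r6 → r4=12-2=10
LDR r6, [44] → r6=M[44]=44
XOR r3, r4, r4 → r3=10^10=0
LSL r3, r3, #2 → r3=0<<2=0
ADD r4, r6, #1 → r4=44+1=45
STR r4, [16] → M[16]=45
halt.

0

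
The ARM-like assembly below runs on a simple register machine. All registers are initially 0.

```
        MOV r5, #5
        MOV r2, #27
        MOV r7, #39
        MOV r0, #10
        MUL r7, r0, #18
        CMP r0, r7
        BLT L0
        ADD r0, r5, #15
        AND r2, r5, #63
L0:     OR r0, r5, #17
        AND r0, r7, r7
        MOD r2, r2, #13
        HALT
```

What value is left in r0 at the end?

180

r5=5
r2=27
r7=39
r0=10
r7=10*18=180
CMP r0, r7  (cmp 10,180)
BLT L0: taken
r0=5|17=21
r0=180&180=180
r2=27%13=1
halt.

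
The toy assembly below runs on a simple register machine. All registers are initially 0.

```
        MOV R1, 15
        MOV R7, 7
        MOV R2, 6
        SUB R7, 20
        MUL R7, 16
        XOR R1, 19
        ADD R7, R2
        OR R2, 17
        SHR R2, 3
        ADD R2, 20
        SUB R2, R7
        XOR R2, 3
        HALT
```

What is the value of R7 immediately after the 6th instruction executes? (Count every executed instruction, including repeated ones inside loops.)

after MOV R1, 15: R1=15
after MOV R7, 7: R7=7
after MOV R2, 6: R2=6
after SUB R7, 20: R7=7-20=-13
after MUL R7, 16: R7=(-13)*16=-208
after XOR R1, 19: R1=15^19=28
After step 6: R7 = -208.

-208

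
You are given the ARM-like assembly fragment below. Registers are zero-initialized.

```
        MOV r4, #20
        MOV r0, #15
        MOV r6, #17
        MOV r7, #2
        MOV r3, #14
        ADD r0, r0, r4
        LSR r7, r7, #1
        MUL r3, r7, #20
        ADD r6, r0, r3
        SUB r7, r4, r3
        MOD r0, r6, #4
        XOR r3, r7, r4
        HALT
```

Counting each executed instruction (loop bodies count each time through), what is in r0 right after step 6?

35

r4=20
r0=15
r6=17
r7=2
r3=14
r0=15+20=35
After step 6: r0 = 35.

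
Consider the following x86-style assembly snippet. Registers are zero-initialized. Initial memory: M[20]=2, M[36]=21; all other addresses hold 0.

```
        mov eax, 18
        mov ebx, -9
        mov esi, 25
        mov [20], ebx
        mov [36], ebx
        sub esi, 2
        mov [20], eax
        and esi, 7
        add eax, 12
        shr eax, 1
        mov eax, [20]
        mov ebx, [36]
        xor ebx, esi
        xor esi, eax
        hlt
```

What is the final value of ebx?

eax=18
ebx=-9
esi=25
mov [20], ebx → M[20]=-9
mov [36], ebx → M[36]=-9
esi=25-2=23
mov [20], eax → M[20]=18
esi=23&7=7
eax=18+12=30
eax=30>>1=15
eax=M[20]=18
ebx=M[36]=-9
ebx=(-9)^7=-16
esi=7^18=21
halt.

-16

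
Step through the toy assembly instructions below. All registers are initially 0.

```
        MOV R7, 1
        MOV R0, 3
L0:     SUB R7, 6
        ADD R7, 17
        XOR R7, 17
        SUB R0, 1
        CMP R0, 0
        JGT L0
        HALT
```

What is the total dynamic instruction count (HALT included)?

21

R7=1
R0=3
R7=1-6=-5
R7=(-5)+17=12
R7=12^17=29
R0=3-1=2
CMP R0, 0  (cmp 2,0)
JGT L0: taken
R7=29-6=23
R7=23+17=40
R7=40^17=57
R0=2-1=1
CMP R0, 0  (cmp 1,0)
JGT L0: taken
R7=57-6=51
R7=51+17=68
R7=68^17=85
R0=1-1=0
CMP R0, 0  (cmp 0,0)
JGT L0: not taken
halt.
Total executed instructions: 21.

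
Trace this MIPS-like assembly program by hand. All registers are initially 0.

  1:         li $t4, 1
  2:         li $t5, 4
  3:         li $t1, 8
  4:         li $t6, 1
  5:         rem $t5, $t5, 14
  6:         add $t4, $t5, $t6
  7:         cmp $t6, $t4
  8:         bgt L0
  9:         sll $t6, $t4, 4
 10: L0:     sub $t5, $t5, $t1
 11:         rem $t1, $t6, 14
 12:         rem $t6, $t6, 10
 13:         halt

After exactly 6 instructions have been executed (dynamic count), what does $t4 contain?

li $t4, 1 → $t4=1
li $t5, 4 → $t5=4
li $t1, 8 → $t1=8
li $t6, 1 → $t6=1
rem $t5, $t5, 14 → $t5=4%14=4
add $t4, $t5, $t6 → $t4=4+1=5
After step 6: $t4 = 5.

5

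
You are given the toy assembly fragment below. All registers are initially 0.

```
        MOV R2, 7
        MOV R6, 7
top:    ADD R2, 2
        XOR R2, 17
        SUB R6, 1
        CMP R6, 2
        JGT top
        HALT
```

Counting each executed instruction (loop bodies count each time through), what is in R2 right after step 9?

after MOV R2, 7: R2=7
after MOV R6, 7: R6=7
after ADD R2, 2: R2=7+2=9
after XOR R2, 17: R2=9^17=24
after SUB R6, 1: R6=7-1=6
CMP R6, 2  (cmp 6,2)
JGT top: taken
after ADD R2, 2: R2=24+2=26
after XOR R2, 17: R2=26^17=11
After step 9: R2 = 11.

11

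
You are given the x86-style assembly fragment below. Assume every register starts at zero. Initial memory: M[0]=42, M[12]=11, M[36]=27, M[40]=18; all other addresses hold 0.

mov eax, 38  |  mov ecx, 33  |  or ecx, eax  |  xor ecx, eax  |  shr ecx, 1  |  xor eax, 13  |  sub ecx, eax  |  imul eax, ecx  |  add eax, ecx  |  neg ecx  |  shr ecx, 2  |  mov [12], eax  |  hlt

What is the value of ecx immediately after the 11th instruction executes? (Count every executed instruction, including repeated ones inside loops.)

10

after mov eax, 38: eax=38
after mov ecx, 33: ecx=33
after or ecx, eax: ecx=33|38=39
after xor ecx, eax: ecx=39^38=1
after shr ecx, 1: ecx=1>>1=0
after xor eax, 13: eax=38^13=43
after sub ecx, eax: ecx=0-43=-43
after imul eax, ecx: eax=43*(-43)=-1849
after add eax, ecx: eax=(-1849)+(-43)=-1892
after neg ecx: ecx=-(-43)=43
after shr ecx, 2: ecx=43>>2=10
After step 11: ecx = 10.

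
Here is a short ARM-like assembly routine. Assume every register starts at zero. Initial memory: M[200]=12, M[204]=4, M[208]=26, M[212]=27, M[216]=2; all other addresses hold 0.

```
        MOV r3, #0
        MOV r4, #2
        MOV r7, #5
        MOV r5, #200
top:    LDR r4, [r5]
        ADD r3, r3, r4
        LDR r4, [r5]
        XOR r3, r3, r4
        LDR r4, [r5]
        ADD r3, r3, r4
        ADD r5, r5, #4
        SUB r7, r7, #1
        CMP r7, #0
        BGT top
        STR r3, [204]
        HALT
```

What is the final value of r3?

99

MOV r3, #0 → r3=0
MOV r4, #2 → r4=2
MOV r7, #5 → r7=5
MOV r5, #200 → r5=200
LDR r4, [r5] → r4=M[200]=12
ADD r3, r3, r4 → r3=0+12=12
LDR r4, [r5] → r4=M[200]=12
XOR r3, r3, r4 → r3=12^12=0
LDR r4, [r5] → r4=M[200]=12
ADD r3, r3, r4 → r3=0+12=12
ADD r5, r5, #4 → r5=200+4=204
SUB r7, r7, #1 → r7=5-1=4
CMP r7, #0  (cmp 4,0)
BGT top: taken
LDR r4, [r5] → r4=M[204]=4
ADD r3, r3, r4 → r3=12+4=16
LDR r4, [r5] → r4=M[204]=4
XOR r3, r3, r4 → r3=16^4=20
LDR r4, [r5] → r4=M[204]=4
ADD r3, r3, r4 → r3=20+4=24
ADD r5, r5, #4 → r5=204+4=208
SUB r7, r7, #1 → r7=4-1=3
CMP r7, #0  (cmp 3,0)
BGT top: taken
LDR r4, [r5] → r4=M[208]=26
ADD r3, r3, r4 → r3=24+26=50
LDR r4, [r5] → r4=M[208]=26
XOR r3, r3, r4 → r3=50^26=40
LDR r4, [r5] → r4=M[208]=26
ADD r3, r3, r4 → r3=40+26=66
ADD r5, r5, #4 → r5=208+4=212
SUB r7, r7, #1 → r7=3-1=2
CMP r7, #0  (cmp 2,0)
BGT top: taken
LDR r4, [r5] → r4=M[212]=27
ADD r3, r3, r4 → r3=66+27=93
LDR r4, [r5] → r4=M[212]=27
XOR r3, r3, r4 → r3=93^27=70
LDR r4, [r5] → r4=M[212]=27
ADD r3, r3, r4 → r3=70+27=97
ADD r5, r5, #4 → r5=212+4=216
SUB r7, r7, #1 → r7=2-1=1
CMP r7, #0  (cmp 1,0)
BGT top: taken
LDR r4, [r5] → r4=M[216]=2
ADD r3, r3, r4 → r3=97+2=99
LDR r4, [r5] → r4=M[216]=2
XOR r3, r3, r4 → r3=99^2=97
LDR r4, [r5] → r4=M[216]=2
ADD r3, r3, r4 → r3=97+2=99
ADD r5, r5, #4 → r5=216+4=220
SUB r7, r7, #1 → r7=1-1=0
CMP r7, #0  (cmp 0,0)
BGT top: not taken
STR r3, [204] → M[204]=99
halt.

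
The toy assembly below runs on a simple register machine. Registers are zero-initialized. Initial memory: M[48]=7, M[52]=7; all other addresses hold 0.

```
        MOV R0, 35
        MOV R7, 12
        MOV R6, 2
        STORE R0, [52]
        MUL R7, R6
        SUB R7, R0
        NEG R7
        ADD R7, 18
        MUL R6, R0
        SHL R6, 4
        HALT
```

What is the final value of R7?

29

MOV R0, 35 → R0=35
MOV R7, 12 → R7=12
MOV R6, 2 → R6=2
STORE R0, [52] → M[52]=35
MUL R7, R6 → R7=12*2=24
SUB R7, R0 → R7=24-35=-11
NEG R7 → R7=-(-11)=11
ADD R7, 18 → R7=11+18=29
MUL R6, R0 → R6=2*35=70
SHL R6, 4 → R6=70<<4=1120
halt.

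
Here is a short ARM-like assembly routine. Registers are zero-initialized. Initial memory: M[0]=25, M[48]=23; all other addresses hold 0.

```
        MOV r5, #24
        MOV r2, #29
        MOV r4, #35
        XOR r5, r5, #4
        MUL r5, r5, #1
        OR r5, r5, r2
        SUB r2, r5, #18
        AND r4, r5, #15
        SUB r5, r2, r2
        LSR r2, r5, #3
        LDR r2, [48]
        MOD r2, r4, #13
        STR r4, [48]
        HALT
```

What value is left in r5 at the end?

0

r5=24
r2=29
r4=35
r5=24^4=28
r5=28*1=28
r5=28|29=29
r2=29-18=11
r4=29&15=13
r5=11-11=0
r2=0>>3=0
r2=M[48]=23
r2=13%13=0
STR r4, [48] → M[48]=13
halt.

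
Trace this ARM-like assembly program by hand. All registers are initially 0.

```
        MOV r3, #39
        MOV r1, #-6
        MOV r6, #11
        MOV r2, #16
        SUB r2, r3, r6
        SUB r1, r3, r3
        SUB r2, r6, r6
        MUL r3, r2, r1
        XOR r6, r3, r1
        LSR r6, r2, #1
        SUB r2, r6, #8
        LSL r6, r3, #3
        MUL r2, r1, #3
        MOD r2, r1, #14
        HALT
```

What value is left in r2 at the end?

MOV r3, #39 → r3=39
MOV r1, #-6 → r1=-6
MOV r6, #11 → r6=11
MOV r2, #16 → r2=16
SUB r2, r3, r6 → r2=39-11=28
SUB r1, r3, r3 → r1=39-39=0
SUB r2, r6, r6 → r2=11-11=0
MUL r3, r2, r1 → r3=0*0=0
XOR r6, r3, r1 → r6=0^0=0
LSR r6, r2, #1 → r6=0>>1=0
SUB r2, r6, #8 → r2=0-8=-8
LSL r6, r3, #3 → r6=0<<3=0
MUL r2, r1, #3 → r2=0*3=0
MOD r2, r1, #14 → r2=0%14=0
halt.

0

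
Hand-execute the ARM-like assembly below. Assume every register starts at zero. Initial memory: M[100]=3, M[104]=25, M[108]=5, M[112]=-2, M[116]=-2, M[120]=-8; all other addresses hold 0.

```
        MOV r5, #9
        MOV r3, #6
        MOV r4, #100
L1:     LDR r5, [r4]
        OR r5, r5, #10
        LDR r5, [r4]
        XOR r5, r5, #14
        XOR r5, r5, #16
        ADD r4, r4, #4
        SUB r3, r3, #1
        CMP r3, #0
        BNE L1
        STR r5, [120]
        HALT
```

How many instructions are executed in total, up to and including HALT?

59

after MOV r5, #9: r5=9
after MOV r3, #6: r3=6
after MOV r4, #100: r4=100
after LDR r5, [r4]: r5=M[100]=3
after OR r5, r5, #10: r5=3|10=11
after LDR r5, [r4]: r5=M[100]=3
after XOR r5, r5, #14: r5=3^14=13
after XOR r5, r5, #16: r5=13^16=29
after ADD r4, r4, #4: r4=100+4=104
after SUB r3, r3, #1: r3=6-1=5
CMP r3, #0  (cmp 5,0)
BNE L1: taken
after LDR r5, [r4]: r5=M[104]=25
after OR r5, r5, #10: r5=25|10=27
after LDR r5, [r4]: r5=M[104]=25
after XOR r5, r5, #14: r5=25^14=23
after XOR r5, r5, #16: r5=23^16=7
after ADD r4, r4, #4: r4=104+4=108
after SUB r3, r3, #1: r3=5-1=4
CMP r3, #0  (cmp 4,0)
BNE L1: taken
after LDR r5, [r4]: r5=M[108]=5
after OR r5, r5, #10: r5=5|10=15
after LDR r5, [r4]: r5=M[108]=5
after XOR r5, r5, #14: r5=5^14=11
after XOR r5, r5, #16: r5=11^16=27
after ADD r4, r4, #4: r4=108+4=112
after SUB r3, r3, #1: r3=4-1=3
CMP r3, #0  (cmp 3,0)
BNE L1: taken
after LDR r5, [r4]: r5=M[112]=-2
after OR r5, r5, #10: r5=(-2)|10=-2
after LDR r5, [r4]: r5=M[112]=-2
after XOR r5, r5, #14: r5=(-2)^14=-16
after XOR r5, r5, #16: r5=(-16)^16=-32
after ADD r4, r4, #4: r4=112+4=116
after SUB r3, r3, #1: r3=3-1=2
CMP r3, #0  (cmp 2,0)
BNE L1: taken
after LDR r5, [r4]: r5=M[116]=-2
after OR r5, r5, #10: r5=(-2)|10=-2
after LDR r5, [r4]: r5=M[116]=-2
after XOR r5, r5, #14: r5=(-2)^14=-16
after XOR r5, r5, #16: r5=(-16)^16=-32
after ADD r4, r4, #4: r4=116+4=120
after SUB r3, r3, #1: r3=2-1=1
CMP r3, #0  (cmp 1,0)
BNE L1: taken
after LDR r5, [r4]: r5=M[120]=-8
after OR r5, r5, #10: r5=(-8)|10=-6
after LDR r5, [r4]: r5=M[120]=-8
after XOR r5, r5, #14: r5=(-8)^14=-10
after XOR r5, r5, #16: r5=(-10)^16=-26
after ADD r4, r4, #4: r4=120+4=124
after SUB r3, r3, #1: r3=1-1=0
CMP r3, #0  (cmp 0,0)
BNE L1: not taken
STR r5, [120] → M[120]=-26
halt.
Total executed instructions: 59.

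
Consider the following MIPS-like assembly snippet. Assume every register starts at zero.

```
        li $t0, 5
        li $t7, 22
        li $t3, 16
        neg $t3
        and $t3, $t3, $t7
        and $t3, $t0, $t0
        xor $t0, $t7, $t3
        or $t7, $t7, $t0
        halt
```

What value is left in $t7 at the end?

23

$t0=5
$t7=22
$t3=16
$t3=-(16)=-16
$t3=(-16)&22=16
$t3=5&5=5
$t0=22^5=19
$t7=22|19=23
halt.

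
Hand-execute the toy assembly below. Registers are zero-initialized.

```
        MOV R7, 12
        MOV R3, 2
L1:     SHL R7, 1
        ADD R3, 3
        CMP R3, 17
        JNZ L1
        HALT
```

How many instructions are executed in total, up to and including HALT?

R7=12
R3=2
R7=12<<1=24
R3=2+3=5
CMP R3, 17  (cmp 5,17)
JNZ L1: taken
R7=24<<1=48
R3=5+3=8
CMP R3, 17  (cmp 8,17)
JNZ L1: taken
R7=48<<1=96
R3=8+3=11
CMP R3, 17  (cmp 11,17)
JNZ L1: taken
R7=96<<1=192
R3=11+3=14
CMP R3, 17  (cmp 14,17)
JNZ L1: taken
R7=192<<1=384
R3=14+3=17
CMP R3, 17  (cmp 17,17)
JNZ L1: not taken
halt.
Total executed instructions: 23.

23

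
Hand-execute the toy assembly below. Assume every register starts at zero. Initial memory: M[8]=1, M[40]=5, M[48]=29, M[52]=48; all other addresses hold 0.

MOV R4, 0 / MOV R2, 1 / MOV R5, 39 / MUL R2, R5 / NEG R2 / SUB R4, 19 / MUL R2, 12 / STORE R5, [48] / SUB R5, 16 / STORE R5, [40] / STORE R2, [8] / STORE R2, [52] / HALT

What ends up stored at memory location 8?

-468

MOV R4, 0 → R4=0
MOV R2, 1 → R2=1
MOV R5, 39 → R5=39
MUL R2, R5 → R2=1*39=39
NEG R2 → R2=-(39)=-39
SUB R4, 19 → R4=0-19=-19
MUL R2, 12 → R2=(-39)*12=-468
STORE R5, [48] → M[48]=39
SUB R5, 16 → R5=39-16=23
STORE R5, [40] → M[40]=23
STORE R2, [8] → M[8]=-468
STORE R2, [52] → M[52]=-468
halt.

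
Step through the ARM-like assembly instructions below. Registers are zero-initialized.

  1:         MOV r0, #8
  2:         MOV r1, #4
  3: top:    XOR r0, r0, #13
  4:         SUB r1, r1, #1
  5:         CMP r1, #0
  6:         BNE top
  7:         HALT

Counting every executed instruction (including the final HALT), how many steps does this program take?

19

r0=8
r1=4
r0=8^13=5
r1=4-1=3
CMP r1, #0  (cmp 3,0)
BNE top: taken
r0=5^13=8
r1=3-1=2
CMP r1, #0  (cmp 2,0)
BNE top: taken
r0=8^13=5
r1=2-1=1
CMP r1, #0  (cmp 1,0)
BNE top: taken
r0=5^13=8
r1=1-1=0
CMP r1, #0  (cmp 0,0)
BNE top: not taken
halt.
Total executed instructions: 19.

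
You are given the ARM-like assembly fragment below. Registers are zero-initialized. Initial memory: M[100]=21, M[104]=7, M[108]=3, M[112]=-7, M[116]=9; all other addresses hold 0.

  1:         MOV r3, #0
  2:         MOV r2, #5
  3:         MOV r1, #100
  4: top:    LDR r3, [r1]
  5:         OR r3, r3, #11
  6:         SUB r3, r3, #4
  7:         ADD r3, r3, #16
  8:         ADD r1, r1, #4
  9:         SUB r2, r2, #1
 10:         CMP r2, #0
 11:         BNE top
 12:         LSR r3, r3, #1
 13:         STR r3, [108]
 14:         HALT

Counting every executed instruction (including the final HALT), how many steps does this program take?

MOV r3, #0 → r3=0
MOV r2, #5 → r2=5
MOV r1, #100 → r1=100
LDR r3, [r1] → r3=M[100]=21
OR r3, r3, #11 → r3=21|11=31
SUB r3, r3, #4 → r3=31-4=27
ADD r3, r3, #16 → r3=27+16=43
ADD r1, r1, #4 → r1=100+4=104
SUB r2, r2, #1 → r2=5-1=4
CMP r2, #0  (cmp 4,0)
BNE top: taken
LDR r3, [r1] → r3=M[104]=7
OR r3, r3, #11 → r3=7|11=15
SUB r3, r3, #4 → r3=15-4=11
ADD r3, r3, #16 → r3=11+16=27
ADD r1, r1, #4 → r1=104+4=108
SUB r2, r2, #1 → r2=4-1=3
CMP r2, #0  (cmp 3,0)
BNE top: taken
LDR r3, [r1] → r3=M[108]=3
OR r3, r3, #11 → r3=3|11=11
SUB r3, r3, #4 → r3=11-4=7
ADD r3, r3, #16 → r3=7+16=23
ADD r1, r1, #4 → r1=108+4=112
SUB r2, r2, #1 → r2=3-1=2
CMP r2, #0  (cmp 2,0)
BNE top: taken
LDR r3, [r1] → r3=M[112]=-7
OR r3, r3, #11 → r3=(-7)|11=-5
SUB r3, r3, #4 → r3=(-5)-4=-9
ADD r3, r3, #16 → r3=(-9)+16=7
ADD r1, r1, #4 → r1=112+4=116
SUB r2, r2, #1 → r2=2-1=1
CMP r2, #0  (cmp 1,0)
BNE top: taken
LDR r3, [r1] → r3=M[116]=9
OR r3, r3, #11 → r3=9|11=11
SUB r3, r3, #4 → r3=11-4=7
ADD r3, r3, #16 → r3=7+16=23
ADD r1, r1, #4 → r1=116+4=120
SUB r2, r2, #1 → r2=1-1=0
CMP r2, #0  (cmp 0,0)
BNE top: not taken
LSR r3, r3, #1 → r3=23>>1=11
STR r3, [108] → M[108]=11
halt.
Total executed instructions: 46.

46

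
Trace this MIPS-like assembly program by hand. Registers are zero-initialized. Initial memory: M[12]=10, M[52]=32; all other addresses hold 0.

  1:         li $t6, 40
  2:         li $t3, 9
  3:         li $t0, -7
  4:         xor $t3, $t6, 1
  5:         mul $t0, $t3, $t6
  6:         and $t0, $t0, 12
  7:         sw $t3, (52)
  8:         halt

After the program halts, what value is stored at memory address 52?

41

li $t6, 40 → $t6=40
li $t3, 9 → $t3=9
li $t0, -7 → $t0=-7
xor $t3, $t6, 1 → $t3=40^1=41
mul $t0, $t3, $t6 → $t0=41*40=1640
and $t0, $t0, 12 → $t0=1640&12=8
sw $t3, (52) → M[52]=41
halt.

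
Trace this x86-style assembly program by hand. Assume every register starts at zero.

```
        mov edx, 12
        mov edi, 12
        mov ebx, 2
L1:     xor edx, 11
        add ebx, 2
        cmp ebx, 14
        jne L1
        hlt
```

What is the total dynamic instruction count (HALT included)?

28

mov edx, 12 → edx=12
mov edi, 12 → edi=12
mov ebx, 2 → ebx=2
xor edx, 11 → edx=12^11=7
add ebx, 2 → ebx=2+2=4
cmp ebx, 14  (cmp 4,14)
jne L1: taken
xor edx, 11 → edx=7^11=12
add ebx, 2 → ebx=4+2=6
cmp ebx, 14  (cmp 6,14)
jne L1: taken
xor edx, 11 → edx=12^11=7
add ebx, 2 → ebx=6+2=8
cmp ebx, 14  (cmp 8,14)
jne L1: taken
xor edx, 11 → edx=7^11=12
add ebx, 2 → ebx=8+2=10
cmp ebx, 14  (cmp 10,14)
jne L1: taken
xor edx, 11 → edx=12^11=7
add ebx, 2 → ebx=10+2=12
cmp ebx, 14  (cmp 12,14)
jne L1: taken
xor edx, 11 → edx=7^11=12
add ebx, 2 → ebx=12+2=14
cmp ebx, 14  (cmp 14,14)
jne L1: not taken
halt.
Total executed instructions: 28.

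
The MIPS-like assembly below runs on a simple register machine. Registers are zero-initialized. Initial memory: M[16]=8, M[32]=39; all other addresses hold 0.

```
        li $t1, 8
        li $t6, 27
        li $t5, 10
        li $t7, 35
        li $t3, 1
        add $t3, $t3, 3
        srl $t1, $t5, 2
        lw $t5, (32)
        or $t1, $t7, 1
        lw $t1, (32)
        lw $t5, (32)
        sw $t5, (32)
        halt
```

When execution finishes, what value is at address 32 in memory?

after li $t1, 8: $t1=8
after li $t6, 27: $t6=27
after li $t5, 10: $t5=10
after li $t7, 35: $t7=35
after li $t3, 1: $t3=1
after add $t3, $t3, 3: $t3=1+3=4
after srl $t1, $t5, 2: $t1=10>>2=2
after lw $t5, (32): $t5=M[32]=39
after or $t1, $t7, 1: $t1=35|1=35
after lw $t1, (32): $t1=M[32]=39
after lw $t5, (32): $t5=M[32]=39
sw $t5, (32) → M[32]=39
halt.

39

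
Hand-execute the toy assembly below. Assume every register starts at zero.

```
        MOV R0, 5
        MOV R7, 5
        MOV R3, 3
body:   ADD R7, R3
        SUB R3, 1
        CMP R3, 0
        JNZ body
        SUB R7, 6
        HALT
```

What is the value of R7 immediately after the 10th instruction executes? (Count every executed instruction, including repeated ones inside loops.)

10

MOV R0, 5 → R0=5
MOV R7, 5 → R7=5
MOV R3, 3 → R3=3
ADD R7, R3 → R7=5+3=8
SUB R3, 1 → R3=3-1=2
CMP R3, 0  (cmp 2,0)
JNZ body: taken
ADD R7, R3 → R7=8+2=10
SUB R3, 1 → R3=2-1=1
CMP R3, 0  (cmp 1,0)
After step 10: R7 = 10.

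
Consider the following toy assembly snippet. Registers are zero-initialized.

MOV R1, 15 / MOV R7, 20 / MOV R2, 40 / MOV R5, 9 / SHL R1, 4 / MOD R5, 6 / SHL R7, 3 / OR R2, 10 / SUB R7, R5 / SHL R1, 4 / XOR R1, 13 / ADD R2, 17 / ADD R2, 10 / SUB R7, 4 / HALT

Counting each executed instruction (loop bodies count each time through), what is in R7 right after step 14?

153

after MOV R1, 15: R1=15
after MOV R7, 20: R7=20
after MOV R2, 40: R2=40
after MOV R5, 9: R5=9
after SHL R1, 4: R1=15<<4=240
after MOD R5, 6: R5=9%6=3
after SHL R7, 3: R7=20<<3=160
after OR R2, 10: R2=40|10=42
after SUB R7, R5: R7=160-3=157
after SHL R1, 4: R1=240<<4=3840
after XOR R1, 13: R1=3840^13=3853
after ADD R2, 17: R2=42+17=59
after ADD R2, 10: R2=59+10=69
after SUB R7, 4: R7=157-4=153
After step 14: R7 = 153.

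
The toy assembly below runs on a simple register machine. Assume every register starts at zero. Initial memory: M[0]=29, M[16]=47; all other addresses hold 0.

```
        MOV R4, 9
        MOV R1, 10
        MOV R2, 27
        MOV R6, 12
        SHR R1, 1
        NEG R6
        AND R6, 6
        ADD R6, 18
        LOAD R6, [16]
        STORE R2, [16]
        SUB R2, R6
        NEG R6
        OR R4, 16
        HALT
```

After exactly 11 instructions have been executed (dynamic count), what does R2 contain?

R4=9
R1=10
R2=27
R6=12
R1=10>>1=5
R6=-(12)=-12
R6=(-12)&6=4
R6=4+18=22
R6=M[16]=47
STORE R2, [16] → M[16]=27
R2=27-47=-20
After step 11: R2 = -20.

-20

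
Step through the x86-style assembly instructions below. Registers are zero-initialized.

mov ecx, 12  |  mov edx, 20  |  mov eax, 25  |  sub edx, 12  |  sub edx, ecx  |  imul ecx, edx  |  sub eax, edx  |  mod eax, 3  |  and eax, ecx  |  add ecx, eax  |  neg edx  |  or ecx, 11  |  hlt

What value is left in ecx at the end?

ecx=12
edx=20
eax=25
edx=20-12=8
edx=8-12=-4
ecx=12*(-4)=-48
eax=25-(-4)=29
eax=29%3=2
eax=2&(-48)=0
ecx=(-48)+0=-48
edx=-(-4)=4
ecx=(-48)|11=-37
halt.

-37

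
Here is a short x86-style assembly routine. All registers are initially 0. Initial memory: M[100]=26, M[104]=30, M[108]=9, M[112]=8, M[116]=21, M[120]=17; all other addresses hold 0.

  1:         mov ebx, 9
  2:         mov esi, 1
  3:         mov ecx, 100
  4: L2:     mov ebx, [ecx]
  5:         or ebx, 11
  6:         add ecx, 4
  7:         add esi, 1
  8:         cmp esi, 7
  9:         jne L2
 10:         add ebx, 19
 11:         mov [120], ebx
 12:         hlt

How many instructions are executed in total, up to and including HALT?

mov ebx, 9 → ebx=9
mov esi, 1 → esi=1
mov ecx, 100 → ecx=100
mov ebx, [ecx] → ebx=M[100]=26
or ebx, 11 → ebx=26|11=27
add ecx, 4 → ecx=100+4=104
add esi, 1 → esi=1+1=2
cmp esi, 7  (cmp 2,7)
jne L2: taken
mov ebx, [ecx] → ebx=M[104]=30
or ebx, 11 → ebx=30|11=31
add ecx, 4 → ecx=104+4=108
add esi, 1 → esi=2+1=3
cmp esi, 7  (cmp 3,7)
jne L2: taken
mov ebx, [ecx] → ebx=M[108]=9
or ebx, 11 → ebx=9|11=11
add ecx, 4 → ecx=108+4=112
add esi, 1 → esi=3+1=4
cmp esi, 7  (cmp 4,7)
jne L2: taken
mov ebx, [ecx] → ebx=M[112]=8
or ebx, 11 → ebx=8|11=11
add ecx, 4 → ecx=112+4=116
add esi, 1 → esi=4+1=5
cmp esi, 7  (cmp 5,7)
jne L2: taken
mov ebx, [ecx] → ebx=M[116]=21
or ebx, 11 → ebx=21|11=31
add ecx, 4 → ecx=116+4=120
add esi, 1 → esi=5+1=6
cmp esi, 7  (cmp 6,7)
jne L2: taken
mov ebx, [ecx] → ebx=M[120]=17
or ebx, 11 → ebx=17|11=27
add ecx, 4 → ecx=120+4=124
add esi, 1 → esi=6+1=7
cmp esi, 7  (cmp 7,7)
jne L2: not taken
add ebx, 19 → ebx=27+19=46
mov [120], ebx → M[120]=46
halt.
Total executed instructions: 42.

42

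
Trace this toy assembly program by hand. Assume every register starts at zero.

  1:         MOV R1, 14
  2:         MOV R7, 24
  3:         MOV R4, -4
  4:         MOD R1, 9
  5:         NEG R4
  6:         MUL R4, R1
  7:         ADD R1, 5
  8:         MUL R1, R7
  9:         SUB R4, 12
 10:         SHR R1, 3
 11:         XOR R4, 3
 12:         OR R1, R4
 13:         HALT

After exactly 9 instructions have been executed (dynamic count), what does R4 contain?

8

R1=14
R7=24
R4=-4
R1=14%9=5
R4=-(-4)=4
R4=4*5=20
R1=5+5=10
R1=10*24=240
R4=20-12=8
After step 9: R4 = 8.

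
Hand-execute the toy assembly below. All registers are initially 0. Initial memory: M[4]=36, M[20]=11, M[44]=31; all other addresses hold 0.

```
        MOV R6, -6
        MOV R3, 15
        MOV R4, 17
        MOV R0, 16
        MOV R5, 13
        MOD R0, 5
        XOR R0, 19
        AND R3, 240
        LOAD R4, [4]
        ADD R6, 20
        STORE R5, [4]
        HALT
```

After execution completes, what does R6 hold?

MOV R6, -6 → R6=-6
MOV R3, 15 → R3=15
MOV R4, 17 → R4=17
MOV R0, 16 → R0=16
MOV R5, 13 → R5=13
MOD R0, 5 → R0=16%5=1
XOR R0, 19 → R0=1^19=18
AND R3, 240 → R3=15&240=0
LOAD R4, [4] → R4=M[4]=36
ADD R6, 20 → R6=(-6)+20=14
STORE R5, [4] → M[4]=13
halt.

14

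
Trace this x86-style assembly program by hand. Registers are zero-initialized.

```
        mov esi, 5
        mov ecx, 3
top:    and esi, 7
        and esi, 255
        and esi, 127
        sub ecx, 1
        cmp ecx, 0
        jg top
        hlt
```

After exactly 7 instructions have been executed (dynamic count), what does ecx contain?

after mov esi, 5: esi=5
after mov ecx, 3: ecx=3
after and esi, 7: esi=5&7=5
after and esi, 255: esi=5&255=5
after and esi, 127: esi=5&127=5
after sub ecx, 1: ecx=3-1=2
cmp ecx, 0  (cmp 2,0)
After step 7: ecx = 2.

2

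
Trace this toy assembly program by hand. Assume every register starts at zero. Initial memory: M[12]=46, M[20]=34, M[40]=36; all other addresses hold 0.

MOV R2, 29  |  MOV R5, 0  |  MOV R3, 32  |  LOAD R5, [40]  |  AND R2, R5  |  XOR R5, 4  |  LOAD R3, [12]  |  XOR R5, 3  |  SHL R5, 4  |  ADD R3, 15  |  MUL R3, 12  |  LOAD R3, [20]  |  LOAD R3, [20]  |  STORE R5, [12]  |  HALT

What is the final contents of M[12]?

after MOV R2, 29: R2=29
after MOV R5, 0: R5=0
after MOV R3, 32: R3=32
after LOAD R5, [40]: R5=M[40]=36
after AND R2, R5: R2=29&36=4
after XOR R5, 4: R5=36^4=32
after LOAD R3, [12]: R3=M[12]=46
after XOR R5, 3: R5=32^3=35
after SHL R5, 4: R5=35<<4=560
after ADD R3, 15: R3=46+15=61
after MUL R3, 12: R3=61*12=732
after LOAD R3, [20]: R3=M[20]=34
after LOAD R3, [20]: R3=M[20]=34
STORE R5, [12] → M[12]=560
halt.

560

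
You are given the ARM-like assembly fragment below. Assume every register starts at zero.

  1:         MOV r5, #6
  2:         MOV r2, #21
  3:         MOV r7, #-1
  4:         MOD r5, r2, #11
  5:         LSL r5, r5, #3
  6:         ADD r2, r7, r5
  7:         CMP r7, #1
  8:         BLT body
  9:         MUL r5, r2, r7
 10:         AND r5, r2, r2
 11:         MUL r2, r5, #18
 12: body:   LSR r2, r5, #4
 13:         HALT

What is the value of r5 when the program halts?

80

MOV r5, #6 → r5=6
MOV r2, #21 → r2=21
MOV r7, #-1 → r7=-1
MOD r5, r2, #11 → r5=21%11=10
LSL r5, r5, #3 → r5=10<<3=80
ADD r2, r7, r5 → r2=(-1)+80=79
CMP r7, #1  (cmp -1,1)
BLT body: taken
LSR r2, r5, #4 → r2=80>>4=5
halt.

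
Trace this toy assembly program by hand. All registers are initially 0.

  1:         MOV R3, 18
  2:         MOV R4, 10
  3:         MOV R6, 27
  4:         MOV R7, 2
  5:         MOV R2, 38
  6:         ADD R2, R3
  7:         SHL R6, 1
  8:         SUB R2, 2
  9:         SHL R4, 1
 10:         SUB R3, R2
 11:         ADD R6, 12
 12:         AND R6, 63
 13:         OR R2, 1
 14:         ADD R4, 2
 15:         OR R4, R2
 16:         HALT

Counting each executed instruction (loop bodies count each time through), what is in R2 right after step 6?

56

after MOV R3, 18: R3=18
after MOV R4, 10: R4=10
after MOV R6, 27: R6=27
after MOV R7, 2: R7=2
after MOV R2, 38: R2=38
after ADD R2, R3: R2=38+18=56
After step 6: R2 = 56.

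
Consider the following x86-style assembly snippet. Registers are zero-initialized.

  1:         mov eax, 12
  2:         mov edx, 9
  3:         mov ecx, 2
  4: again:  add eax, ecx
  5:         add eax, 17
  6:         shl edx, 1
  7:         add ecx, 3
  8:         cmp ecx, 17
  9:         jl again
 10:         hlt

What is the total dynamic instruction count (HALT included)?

after mov eax, 12: eax=12
after mov edx, 9: edx=9
after mov ecx, 2: ecx=2
after add eax, ecx: eax=12+2=14
after add eax, 17: eax=14+17=31
after shl edx, 1: edx=9<<1=18
after add ecx, 3: ecx=2+3=5
cmp ecx, 17  (cmp 5,17)
jl again: taken
after add eax, ecx: eax=31+5=36
after add eax, 17: eax=36+17=53
after shl edx, 1: edx=18<<1=36
after add ecx, 3: ecx=5+3=8
cmp ecx, 17  (cmp 8,17)
jl again: taken
after add eax, ecx: eax=53+8=61
after add eax, 17: eax=61+17=78
after shl edx, 1: edx=36<<1=72
after add ecx, 3: ecx=8+3=11
cmp ecx, 17  (cmp 11,17)
jl again: taken
after add eax, ecx: eax=78+11=89
after add eax, 17: eax=89+17=106
after shl edx, 1: edx=72<<1=144
after add ecx, 3: ecx=11+3=14
cmp ecx, 17  (cmp 14,17)
jl again: taken
after add eax, ecx: eax=106+14=120
after add eax, 17: eax=120+17=137
after shl edx, 1: edx=144<<1=288
after add ecx, 3: ecx=14+3=17
cmp ecx, 17  (cmp 17,17)
jl again: not taken
halt.
Total executed instructions: 34.

34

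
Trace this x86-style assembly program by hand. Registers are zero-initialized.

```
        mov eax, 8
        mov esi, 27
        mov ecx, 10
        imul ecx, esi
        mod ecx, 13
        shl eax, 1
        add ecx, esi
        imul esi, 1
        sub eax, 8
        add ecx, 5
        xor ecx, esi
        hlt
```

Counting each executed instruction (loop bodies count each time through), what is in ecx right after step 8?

37

mov eax, 8 → eax=8
mov esi, 27 → esi=27
mov ecx, 10 → ecx=10
imul ecx, esi → ecx=10*27=270
mod ecx, 13 → ecx=270%13=10
shl eax, 1 → eax=8<<1=16
add ecx, esi → ecx=10+27=37
imul esi, 1 → esi=27*1=27
After step 8: ecx = 37.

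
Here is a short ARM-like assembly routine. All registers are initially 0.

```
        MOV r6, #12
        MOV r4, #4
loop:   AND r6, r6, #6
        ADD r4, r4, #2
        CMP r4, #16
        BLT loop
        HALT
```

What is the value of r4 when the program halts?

16

MOV r6, #12 → r6=12
MOV r4, #4 → r4=4
AND r6, r6, #6 → r6=12&6=4
ADD r4, r4, #2 → r4=4+2=6
CMP r4, #16  (cmp 6,16)
BLT loop: taken
AND r6, r6, #6 → r6=4&6=4
ADD r4, r4, #2 → r4=6+2=8
CMP r4, #16  (cmp 8,16)
BLT loop: taken
AND r6, r6, #6 → r6=4&6=4
ADD r4, r4, #2 → r4=8+2=10
CMP r4, #16  (cmp 10,16)
BLT loop: taken
AND r6, r6, #6 → r6=4&6=4
ADD r4, r4, #2 → r4=10+2=12
CMP r4, #16  (cmp 12,16)
BLT loop: taken
AND r6, r6, #6 → r6=4&6=4
ADD r4, r4, #2 → r4=12+2=14
CMP r4, #16  (cmp 14,16)
BLT loop: taken
AND r6, r6, #6 → r6=4&6=4
ADD r4, r4, #2 → r4=14+2=16
CMP r4, #16  (cmp 16,16)
BLT loop: not taken
halt.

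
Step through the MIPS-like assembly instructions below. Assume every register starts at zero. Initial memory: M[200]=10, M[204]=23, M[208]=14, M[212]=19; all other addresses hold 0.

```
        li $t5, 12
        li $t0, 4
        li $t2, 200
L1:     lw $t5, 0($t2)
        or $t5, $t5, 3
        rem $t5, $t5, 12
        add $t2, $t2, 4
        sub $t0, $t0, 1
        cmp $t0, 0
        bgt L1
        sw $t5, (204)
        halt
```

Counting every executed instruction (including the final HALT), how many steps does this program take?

33

after li $t5, 12: $t5=12
after li $t0, 4: $t0=4
after li $t2, 200: $t2=200
after lw $t5, 0($t2): $t5=M[200]=10
after or $t5, $t5, 3: $t5=10|3=11
after rem $t5, $t5, 12: $t5=11%12=11
after add $t2, $t2, 4: $t2=200+4=204
after sub $t0, $t0, 1: $t0=4-1=3
cmp $t0, 0  (cmp 3,0)
bgt L1: taken
after lw $t5, 0($t2): $t5=M[204]=23
after or $t5, $t5, 3: $t5=23|3=23
after rem $t5, $t5, 12: $t5=23%12=11
after add $t2, $t2, 4: $t2=204+4=208
after sub $t0, $t0, 1: $t0=3-1=2
cmp $t0, 0  (cmp 2,0)
bgt L1: taken
after lw $t5, 0($t2): $t5=M[208]=14
after or $t5, $t5, 3: $t5=14|3=15
after rem $t5, $t5, 12: $t5=15%12=3
after add $t2, $t2, 4: $t2=208+4=212
after sub $t0, $t0, 1: $t0=2-1=1
cmp $t0, 0  (cmp 1,0)
bgt L1: taken
after lw $t5, 0($t2): $t5=M[212]=19
after or $t5, $t5, 3: $t5=19|3=19
after rem $t5, $t5, 12: $t5=19%12=7
after add $t2, $t2, 4: $t2=212+4=216
after sub $t0, $t0, 1: $t0=1-1=0
cmp $t0, 0  (cmp 0,0)
bgt L1: not taken
sw $t5, (204) → M[204]=7
halt.
Total executed instructions: 33.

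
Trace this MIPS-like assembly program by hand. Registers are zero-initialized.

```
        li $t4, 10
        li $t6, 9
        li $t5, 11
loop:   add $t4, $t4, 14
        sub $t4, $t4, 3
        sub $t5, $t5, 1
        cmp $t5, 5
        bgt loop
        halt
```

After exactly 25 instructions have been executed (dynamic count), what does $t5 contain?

$t4=10
$t6=9
$t5=11
$t4=10+14=24
$t4=24-3=21
$t5=11-1=10
cmp $t5, 5  (cmp 10,5)
bgt loop: taken
$t4=21+14=35
$t4=35-3=32
$t5=10-1=9
cmp $t5, 5  (cmp 9,5)
bgt loop: taken
$t4=32+14=46
$t4=46-3=43
$t5=9-1=8
cmp $t5, 5  (cmp 8,5)
bgt loop: taken
$t4=43+14=57
$t4=57-3=54
$t5=8-1=7
cmp $t5, 5  (cmp 7,5)
bgt loop: taken
$t4=54+14=68
$t4=68-3=65
After step 25: $t5 = 7.

7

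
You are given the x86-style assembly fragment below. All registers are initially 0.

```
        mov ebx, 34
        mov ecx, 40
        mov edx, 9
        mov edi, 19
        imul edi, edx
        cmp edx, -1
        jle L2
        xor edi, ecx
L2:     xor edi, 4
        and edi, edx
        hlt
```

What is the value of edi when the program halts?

1

ebx=34
ecx=40
edx=9
edi=19
edi=19*9=171
cmp edx, -1  (cmp 9,-1)
jle L2: not taken
edi=171^40=131
edi=131^4=135
edi=135&9=1
halt.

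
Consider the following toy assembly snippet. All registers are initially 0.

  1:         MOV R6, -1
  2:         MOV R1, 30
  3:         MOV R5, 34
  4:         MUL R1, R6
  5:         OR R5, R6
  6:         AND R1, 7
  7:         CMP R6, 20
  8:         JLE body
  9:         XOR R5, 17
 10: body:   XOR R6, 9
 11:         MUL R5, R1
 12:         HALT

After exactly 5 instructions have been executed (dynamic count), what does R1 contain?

after MOV R6, -1: R6=-1
after MOV R1, 30: R1=30
after MOV R5, 34: R5=34
after MUL R1, R6: R1=30*(-1)=-30
after OR R5, R6: R5=34|(-1)=-1
After step 5: R1 = -30.

-30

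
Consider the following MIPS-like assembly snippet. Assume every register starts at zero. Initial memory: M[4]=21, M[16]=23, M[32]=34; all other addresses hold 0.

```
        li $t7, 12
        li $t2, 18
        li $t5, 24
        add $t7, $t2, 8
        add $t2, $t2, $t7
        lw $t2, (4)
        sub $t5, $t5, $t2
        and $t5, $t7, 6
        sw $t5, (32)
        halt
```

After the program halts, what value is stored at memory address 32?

after li $t7, 12: $t7=12
after li $t2, 18: $t2=18
after li $t5, 24: $t5=24
after add $t7, $t2, 8: $t7=18+8=26
after add $t2, $t2, $t7: $t2=18+26=44
after lw $t2, (4): $t2=M[4]=21
after sub $t5, $t5, $t2: $t5=24-21=3
after and $t5, $t7, 6: $t5=26&6=2
sw $t5, (32) → M[32]=2
halt.

2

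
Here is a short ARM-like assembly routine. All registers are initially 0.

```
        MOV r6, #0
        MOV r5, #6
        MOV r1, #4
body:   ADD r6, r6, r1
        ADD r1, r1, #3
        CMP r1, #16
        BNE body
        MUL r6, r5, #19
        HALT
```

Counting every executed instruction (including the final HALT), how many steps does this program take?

after MOV r6, #0: r6=0
after MOV r5, #6: r5=6
after MOV r1, #4: r1=4
after ADD r6, r6, r1: r6=0+4=4
after ADD r1, r1, #3: r1=4+3=7
CMP r1, #16  (cmp 7,16)
BNE body: taken
after ADD r6, r6, r1: r6=4+7=11
after ADD r1, r1, #3: r1=7+3=10
CMP r1, #16  (cmp 10,16)
BNE body: taken
after ADD r6, r6, r1: r6=11+10=21
after ADD r1, r1, #3: r1=10+3=13
CMP r1, #16  (cmp 13,16)
BNE body: taken
after ADD r6, r6, r1: r6=21+13=34
after ADD r1, r1, #3: r1=13+3=16
CMP r1, #16  (cmp 16,16)
BNE body: not taken
after MUL r6, r5, #19: r6=6*19=114
halt.
Total executed instructions: 21.

21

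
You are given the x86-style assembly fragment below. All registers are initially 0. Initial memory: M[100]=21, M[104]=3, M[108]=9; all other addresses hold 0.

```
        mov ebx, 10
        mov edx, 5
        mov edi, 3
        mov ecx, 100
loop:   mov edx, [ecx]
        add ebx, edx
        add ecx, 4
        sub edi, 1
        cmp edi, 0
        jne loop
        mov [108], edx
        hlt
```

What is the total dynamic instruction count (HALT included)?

24

ebx=10
edx=5
edi=3
ecx=100
edx=M[100]=21
ebx=10+21=31
ecx=100+4=104
edi=3-1=2
cmp edi, 0  (cmp 2,0)
jne loop: taken
edx=M[104]=3
ebx=31+3=34
ecx=104+4=108
edi=2-1=1
cmp edi, 0  (cmp 1,0)
jne loop: taken
edx=M[108]=9
ebx=34+9=43
ecx=108+4=112
edi=1-1=0
cmp edi, 0  (cmp 0,0)
jne loop: not taken
mov [108], edx → M[108]=9
halt.
Total executed instructions: 24.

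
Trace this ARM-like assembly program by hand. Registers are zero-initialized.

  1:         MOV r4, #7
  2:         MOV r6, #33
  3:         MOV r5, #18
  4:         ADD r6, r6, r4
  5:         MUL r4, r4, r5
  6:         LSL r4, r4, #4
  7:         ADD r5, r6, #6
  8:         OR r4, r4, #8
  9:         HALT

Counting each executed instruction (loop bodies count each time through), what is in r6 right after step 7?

40

r4=7
r6=33
r5=18
r6=33+7=40
r4=7*18=126
r4=126<<4=2016
r5=40+6=46
After step 7: r6 = 40.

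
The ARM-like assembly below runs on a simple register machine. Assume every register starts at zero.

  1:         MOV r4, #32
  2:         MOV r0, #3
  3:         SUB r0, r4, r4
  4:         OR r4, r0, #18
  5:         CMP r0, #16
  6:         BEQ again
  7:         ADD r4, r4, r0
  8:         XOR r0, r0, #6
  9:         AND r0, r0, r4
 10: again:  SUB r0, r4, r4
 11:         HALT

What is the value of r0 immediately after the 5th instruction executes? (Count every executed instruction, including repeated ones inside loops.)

r4=32
r0=3
r0=32-32=0
r4=0|18=18
CMP r0, #16  (cmp 0,16)
After step 5: r0 = 0.

0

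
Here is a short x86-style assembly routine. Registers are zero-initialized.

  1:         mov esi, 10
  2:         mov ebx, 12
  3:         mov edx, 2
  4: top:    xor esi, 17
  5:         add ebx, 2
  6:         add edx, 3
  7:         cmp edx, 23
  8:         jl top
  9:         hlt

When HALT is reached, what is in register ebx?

26

mov esi, 10 → esi=10
mov ebx, 12 → ebx=12
mov edx, 2 → edx=2
xor esi, 17 → esi=10^17=27
add ebx, 2 → ebx=12+2=14
add edx, 3 → edx=2+3=5
cmp edx, 23  (cmp 5,23)
jl top: taken
xor esi, 17 → esi=27^17=10
add ebx, 2 → ebx=14+2=16
add edx, 3 → edx=5+3=8
cmp edx, 23  (cmp 8,23)
jl top: taken
xor esi, 17 → esi=10^17=27
add ebx, 2 → ebx=16+2=18
add edx, 3 → edx=8+3=11
cmp edx, 23  (cmp 11,23)
jl top: taken
xor esi, 17 → esi=27^17=10
add ebx, 2 → ebx=18+2=20
add edx, 3 → edx=11+3=14
cmp edx, 23  (cmp 14,23)
jl top: taken
xor esi, 17 → esi=10^17=27
add ebx, 2 → ebx=20+2=22
add edx, 3 → edx=14+3=17
cmp edx, 23  (cmp 17,23)
jl top: taken
xor esi, 17 → esi=27^17=10
add ebx, 2 → ebx=22+2=24
add edx, 3 → edx=17+3=20
cmp edx, 23  (cmp 20,23)
jl top: taken
xor esi, 17 → esi=10^17=27
add ebx, 2 → ebx=24+2=26
add edx, 3 → edx=20+3=23
cmp edx, 23  (cmp 23,23)
jl top: not taken
halt.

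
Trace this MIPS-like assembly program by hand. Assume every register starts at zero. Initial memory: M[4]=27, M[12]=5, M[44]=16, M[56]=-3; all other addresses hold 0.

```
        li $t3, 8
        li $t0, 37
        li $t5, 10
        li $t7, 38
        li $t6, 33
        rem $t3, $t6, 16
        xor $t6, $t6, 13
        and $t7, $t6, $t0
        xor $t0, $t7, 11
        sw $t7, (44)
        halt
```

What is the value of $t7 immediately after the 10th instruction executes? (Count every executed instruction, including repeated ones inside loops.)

36

after li $t3, 8: $t3=8
after li $t0, 37: $t0=37
after li $t5, 10: $t5=10
after li $t7, 38: $t7=38
after li $t6, 33: $t6=33
after rem $t3, $t6, 16: $t3=33%16=1
after xor $t6, $t6, 13: $t6=33^13=44
after and $t7, $t6, $t0: $t7=44&37=36
after xor $t0, $t7, 11: $t0=36^11=47
sw $t7, (44) → M[44]=36
After step 10: $t7 = 36.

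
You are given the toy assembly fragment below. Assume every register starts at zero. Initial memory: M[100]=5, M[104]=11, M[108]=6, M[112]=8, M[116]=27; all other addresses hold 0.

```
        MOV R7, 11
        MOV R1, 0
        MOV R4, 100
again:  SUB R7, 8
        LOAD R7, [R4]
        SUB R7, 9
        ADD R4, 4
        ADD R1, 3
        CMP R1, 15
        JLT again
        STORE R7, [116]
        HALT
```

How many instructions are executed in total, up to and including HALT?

MOV R7, 11 → R7=11
MOV R1, 0 → R1=0
MOV R4, 100 → R4=100
SUB R7, 8 → R7=11-8=3
LOAD R7, [R4] → R7=M[100]=5
SUB R7, 9 → R7=5-9=-4
ADD R4, 4 → R4=100+4=104
ADD R1, 3 → R1=0+3=3
CMP R1, 15  (cmp 3,15)
JLT again: taken
SUB R7, 8 → R7=(-4)-8=-12
LOAD R7, [R4] → R7=M[104]=11
SUB R7, 9 → R7=11-9=2
ADD R4, 4 → R4=104+4=108
ADD R1, 3 → R1=3+3=6
CMP R1, 15  (cmp 6,15)
JLT again: taken
SUB R7, 8 → R7=2-8=-6
LOAD R7, [R4] → R7=M[108]=6
SUB R7, 9 → R7=6-9=-3
ADD R4, 4 → R4=108+4=112
ADD R1, 3 → R1=6+3=9
CMP R1, 15  (cmp 9,15)
JLT again: taken
SUB R7, 8 → R7=(-3)-8=-11
LOAD R7, [R4] → R7=M[112]=8
SUB R7, 9 → R7=8-9=-1
ADD R4, 4 → R4=112+4=116
ADD R1, 3 → R1=9+3=12
CMP R1, 15  (cmp 12,15)
JLT again: taken
SUB R7, 8 → R7=(-1)-8=-9
LOAD R7, [R4] → R7=M[116]=27
SUB R7, 9 → R7=27-9=18
ADD R4, 4 → R4=116+4=120
ADD R1, 3 → R1=12+3=15
CMP R1, 15  (cmp 15,15)
JLT again: not taken
STORE R7, [116] → M[116]=18
halt.
Total executed instructions: 40.

40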